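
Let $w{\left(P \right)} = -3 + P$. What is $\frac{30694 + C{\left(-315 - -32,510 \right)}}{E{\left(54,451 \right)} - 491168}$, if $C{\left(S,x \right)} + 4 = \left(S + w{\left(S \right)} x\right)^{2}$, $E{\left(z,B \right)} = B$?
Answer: $- \frac{21357807139}{490717} \approx -43524.0$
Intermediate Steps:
$C{\left(S,x \right)} = -4 + \left(S + x \left(-3 + S\right)\right)^{2}$ ($C{\left(S,x \right)} = -4 + \left(S + \left(-3 + S\right) x\right)^{2} = -4 + \left(S + x \left(-3 + S\right)\right)^{2}$)
$\frac{30694 + C{\left(-315 - -32,510 \right)}}{E{\left(54,451 \right)} - 491168} = \frac{30694 - \left(4 - \left(\left(-315 - -32\right) + 510 \left(-3 - 283\right)\right)^{2}\right)}{451 - 491168} = \frac{30694 - \left(4 - \left(\left(-315 + 32\right) + 510 \left(-3 + \left(-315 + 32\right)\right)\right)^{2}\right)}{-490717} = \left(30694 - \left(4 - \left(-283 + 510 \left(-3 - 283\right)\right)^{2}\right)\right) \left(- \frac{1}{490717}\right) = \left(30694 - \left(4 - \left(-283 + 510 \left(-286\right)\right)^{2}\right)\right) \left(- \frac{1}{490717}\right) = \left(30694 - \left(4 - \left(-283 - 145860\right)^{2}\right)\right) \left(- \frac{1}{490717}\right) = \left(30694 - \left(4 - \left(-146143\right)^{2}\right)\right) \left(- \frac{1}{490717}\right) = \left(30694 + \left(-4 + 21357776449\right)\right) \left(- \frac{1}{490717}\right) = \left(30694 + 21357776445\right) \left(- \frac{1}{490717}\right) = 21357807139 \left(- \frac{1}{490717}\right) = - \frac{21357807139}{490717}$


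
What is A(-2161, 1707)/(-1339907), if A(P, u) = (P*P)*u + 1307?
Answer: -7971556454/1339907 ≈ -5949.3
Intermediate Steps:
A(P, u) = 1307 + u*P² (A(P, u) = P²*u + 1307 = u*P² + 1307 = 1307 + u*P²)
A(-2161, 1707)/(-1339907) = (1307 + 1707*(-2161)²)/(-1339907) = (1307 + 1707*4669921)*(-1/1339907) = (1307 + 7971555147)*(-1/1339907) = 7971556454*(-1/1339907) = -7971556454/1339907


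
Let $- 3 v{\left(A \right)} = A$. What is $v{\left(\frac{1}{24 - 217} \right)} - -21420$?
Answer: $\frac{12402181}{579} \approx 21420.0$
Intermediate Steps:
$v{\left(A \right)} = - \frac{A}{3}$
$v{\left(\frac{1}{24 - 217} \right)} - -21420 = - \frac{1}{3 \left(24 - 217\right)} - -21420 = - \frac{1}{3 \left(-193\right)} + 21420 = \left(- \frac{1}{3}\right) \left(- \frac{1}{193}\right) + 21420 = \frac{1}{579} + 21420 = \frac{12402181}{579}$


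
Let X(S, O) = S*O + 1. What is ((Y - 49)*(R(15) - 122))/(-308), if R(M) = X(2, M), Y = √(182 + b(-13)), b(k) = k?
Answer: -117/11 ≈ -10.636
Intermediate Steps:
X(S, O) = 1 + O*S (X(S, O) = O*S + 1 = 1 + O*S)
Y = 13 (Y = √(182 - 13) = √169 = 13)
R(M) = 1 + 2*M (R(M) = 1 + M*2 = 1 + 2*M)
((Y - 49)*(R(15) - 122))/(-308) = ((13 - 49)*((1 + 2*15) - 122))/(-308) = -36*((1 + 30) - 122)*(-1/308) = -36*(31 - 122)*(-1/308) = -36*(-91)*(-1/308) = 3276*(-1/308) = -117/11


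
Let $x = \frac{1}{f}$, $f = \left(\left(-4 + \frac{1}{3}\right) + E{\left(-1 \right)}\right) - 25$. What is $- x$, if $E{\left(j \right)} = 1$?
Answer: $\frac{3}{83} \approx 0.036145$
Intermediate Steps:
$f = - \frac{83}{3}$ ($f = \left(\left(-4 + \frac{1}{3}\right) + 1\right) - 25 = \left(- \frac{11}{3} + 1\right) - 25 = - \frac{8}{3} - 25 = - \frac{83}{3} \approx -27.667$)
$x = - \frac{3}{83}$ ($x = \frac{1}{- \frac{83}{3}} = - \frac{3}{83} \approx -0.036145$)
$- x = \left(-1\right) \left(- \frac{3}{83}\right) = \frac{3}{83}$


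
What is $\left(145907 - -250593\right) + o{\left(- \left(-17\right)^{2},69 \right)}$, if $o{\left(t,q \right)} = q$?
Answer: $396569$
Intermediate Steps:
$\left(145907 - -250593\right) + o{\left(- \left(-17\right)^{2},69 \right)} = \left(145907 - -250593\right) + 69 = \left(145907 + 250593\right) + 69 = 396500 + 69 = 396569$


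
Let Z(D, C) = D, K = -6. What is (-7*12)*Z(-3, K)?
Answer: 252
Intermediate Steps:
(-7*12)*Z(-3, K) = -7*12*(-3) = -84*(-3) = 252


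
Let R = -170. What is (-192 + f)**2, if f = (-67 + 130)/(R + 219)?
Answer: 1782225/49 ≈ 36372.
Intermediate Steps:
f = 9/7 (f = (-67 + 130)/(-170 + 219) = 63/49 = 63*(1/49) = 9/7 ≈ 1.2857)
(-192 + f)**2 = (-192 + 9/7)**2 = (-1335/7)**2 = 1782225/49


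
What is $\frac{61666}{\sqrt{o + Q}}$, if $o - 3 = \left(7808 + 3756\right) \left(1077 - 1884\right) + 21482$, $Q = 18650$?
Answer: $- \frac{61666 i \sqrt{9292013}}{9292013} \approx - 20.23 i$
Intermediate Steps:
$o = -9310663$ ($o = 3 + \left(\left(7808 + 3756\right) \left(1077 - 1884\right) + 21482\right) = 3 + \left(11564 \left(-807\right) + 21482\right) = 3 + \left(-9332148 + 21482\right) = 3 - 9310666 = -9310663$)
$\frac{61666}{\sqrt{o + Q}} = \frac{61666}{\sqrt{-9310663 + 18650}} = \frac{61666}{\sqrt{-9292013}} = \frac{61666}{i \sqrt{9292013}} = 61666 \left(- \frac{i \sqrt{9292013}}{9292013}\right) = - \frac{61666 i \sqrt{9292013}}{9292013}$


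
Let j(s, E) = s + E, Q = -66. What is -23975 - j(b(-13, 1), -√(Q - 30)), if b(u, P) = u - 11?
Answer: -23951 + 4*I*√6 ≈ -23951.0 + 9.798*I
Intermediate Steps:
b(u, P) = -11 + u
j(s, E) = E + s
-23975 - j(b(-13, 1), -√(Q - 30)) = -23975 - (-√(-66 - 30) + (-11 - 13)) = -23975 - (-√(-96) - 24) = -23975 - (-4*I*√6 - 24) = -23975 - (-24 - 4*I*√6) = -23975 + (24 + 4*I*√6) = -23951 + 4*I*√6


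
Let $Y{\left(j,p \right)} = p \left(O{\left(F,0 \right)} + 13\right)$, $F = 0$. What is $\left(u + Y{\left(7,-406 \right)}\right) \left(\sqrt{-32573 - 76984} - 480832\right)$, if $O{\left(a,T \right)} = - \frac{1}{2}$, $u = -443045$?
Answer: $215470435840 - 1344360 i \sqrt{12173} \approx 2.1547 \cdot 10^{11} - 1.4833 \cdot 10^{8} i$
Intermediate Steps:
$O{\left(a,T \right)} = - \frac{1}{2}$ ($O{\left(a,T \right)} = \left(-1\right) \frac{1}{2} = - \frac{1}{2}$)
$Y{\left(j,p \right)} = \frac{25 p}{2}$ ($Y{\left(j,p \right)} = p \left(- \frac{1}{2} + 13\right) = p \frac{25}{2} = \frac{25 p}{2}$)
$\left(u + Y{\left(7,-406 \right)}\right) \left(\sqrt{-32573 - 76984} - 480832\right) = \left(-443045 + \frac{25}{2} \left(-406\right)\right) \left(\sqrt{-32573 - 76984} - 480832\right) = \left(-443045 - 5075\right) \left(\sqrt{-109557} - 480832\right) = - 448120 \left(3 i \sqrt{12173} - 480832\right) = - 448120 \left(-480832 + 3 i \sqrt{12173}\right) = 215470435840 - 1344360 i \sqrt{12173}$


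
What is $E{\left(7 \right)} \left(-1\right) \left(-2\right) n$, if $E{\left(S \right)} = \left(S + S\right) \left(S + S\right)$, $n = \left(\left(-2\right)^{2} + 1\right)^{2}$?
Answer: $9800$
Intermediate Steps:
$n = 25$ ($n = \left(4 + 1\right)^{2} = 5^{2} = 25$)
$E{\left(S \right)} = 4 S^{2}$ ($E{\left(S \right)} = 2 S 2 S = 4 S^{2}$)
$E{\left(7 \right)} \left(-1\right) \left(-2\right) n = 4 \cdot 7^{2} \left(-1\right) \left(-2\right) 25 = 4 \cdot 49 \cdot 2 \cdot 25 = 196 \cdot 50 = 9800$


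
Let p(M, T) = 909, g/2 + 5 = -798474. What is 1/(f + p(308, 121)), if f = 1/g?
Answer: 1596958/1451634821 ≈ 0.0011001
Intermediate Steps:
g = -1596958 (g = -10 + 2*(-798474) = -10 - 1596948 = -1596958)
f = -1/1596958 (f = 1/(-1596958) = -1/1596958 ≈ -6.2619e-7)
1/(f + p(308, 121)) = 1/(-1/1596958 + 909) = 1/(1451634821/1596958) = 1596958/1451634821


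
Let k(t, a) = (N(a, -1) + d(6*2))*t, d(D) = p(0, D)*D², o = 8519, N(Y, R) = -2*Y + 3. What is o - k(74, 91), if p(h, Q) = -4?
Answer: 64389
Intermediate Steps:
N(Y, R) = 3 - 2*Y
d(D) = -4*D²
k(t, a) = t*(-573 - 2*a) (k(t, a) = ((3 - 2*a) - 4*(6*2)²)*t = ((3 - 2*a) - 4*12²)*t = ((3 - 2*a) - 4*144)*t = ((3 - 2*a) - 576)*t = (-573 - 2*a)*t = t*(-573 - 2*a))
o - k(74, 91) = 8519 - 74*(-573 - 2*91) = 8519 - 74*(-573 - 182) = 8519 - 74*(-755) = 8519 - 1*(-55870) = 8519 + 55870 = 64389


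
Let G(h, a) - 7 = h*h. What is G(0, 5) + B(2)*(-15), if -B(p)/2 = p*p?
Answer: 127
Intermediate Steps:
B(p) = -2*p**2 (B(p) = -2*p*p = -2*p**2)
G(h, a) = 7 + h**2 (G(h, a) = 7 + h*h = 7 + h**2)
G(0, 5) + B(2)*(-15) = (7 + 0**2) - 2*2**2*(-15) = (7 + 0) - 2*4*(-15) = 7 - 8*(-15) = 7 + 120 = 127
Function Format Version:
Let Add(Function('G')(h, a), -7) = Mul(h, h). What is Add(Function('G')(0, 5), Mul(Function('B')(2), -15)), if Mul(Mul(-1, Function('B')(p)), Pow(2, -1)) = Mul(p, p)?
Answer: 127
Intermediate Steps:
Function('B')(p) = Mul(-2, Pow(p, 2)) (Function('B')(p) = Mul(-2, Mul(p, p)) = Mul(-2, Pow(p, 2)))
Function('G')(h, a) = Add(7, Pow(h, 2)) (Function('G')(h, a) = Add(7, Mul(h, h)) = Add(7, Pow(h, 2)))
Add(Function('G')(0, 5), Mul(Function('B')(2), -15)) = Add(Add(7, Pow(0, 2)), Mul(Mul(-2, Pow(2, 2)), -15)) = Add(Add(7, 0), Mul(Mul(-2, 4), -15)) = Add(7, Mul(-8, -15)) = Add(7, 120) = 127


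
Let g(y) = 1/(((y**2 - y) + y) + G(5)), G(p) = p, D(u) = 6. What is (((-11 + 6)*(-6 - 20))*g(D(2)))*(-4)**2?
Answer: 2080/41 ≈ 50.732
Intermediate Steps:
g(y) = 1/(5 + y**2) (g(y) = 1/(((y**2 - y) + y) + 5) = 1/(y**2 + 5) = 1/(5 + y**2))
(((-11 + 6)*(-6 - 20))*g(D(2)))*(-4)**2 = (((-11 + 6)*(-6 - 20))/(5 + 6**2))*(-4)**2 = ((-5*(-26))/(5 + 36))*16 = (130/41)*16 = 2080/41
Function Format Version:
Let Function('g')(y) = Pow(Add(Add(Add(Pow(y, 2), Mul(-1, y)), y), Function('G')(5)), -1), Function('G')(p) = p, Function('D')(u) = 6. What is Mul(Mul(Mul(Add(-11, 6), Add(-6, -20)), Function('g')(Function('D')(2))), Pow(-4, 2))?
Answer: Rational(2080, 41) ≈ 50.732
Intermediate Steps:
Function('g')(y) = Pow(Add(5, Pow(y, 2)), -1) (Function('g')(y) = Pow(Add(Add(Add(Pow(y, 2), Mul(-1, y)), y), 5), -1) = Pow(Add(Pow(y, 2), 5), -1) = Pow(Add(5, Pow(y, 2)), -1))
Mul(Mul(Mul(Add(-11, 6), Add(-6, -20)), Function('g')(Function('D')(2))), Pow(-4, 2)) = Mul(Mul(Mul(Add(-11, 6), Add(-6, -20)), Pow(Add(5, Pow(6, 2)), -1)), Pow(-4, 2)) = Mul(Mul(Mul(-5, -26), Pow(Add(5, 36), -1)), 16) = Mul(Mul(130, Pow(41, -1)), 16) = Mul(Mul(130, Rational(1, 41)), 16) = Mul(Rational(130, 41), 16) = Rational(2080, 41)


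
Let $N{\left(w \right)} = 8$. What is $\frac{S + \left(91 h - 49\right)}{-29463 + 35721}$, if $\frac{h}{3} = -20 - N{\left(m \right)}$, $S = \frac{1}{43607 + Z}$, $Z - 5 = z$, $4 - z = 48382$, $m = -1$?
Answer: $- \frac{12221613}{9941876} \approx -1.2293$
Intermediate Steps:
$z = -48378$ ($z = 4 - 48382 = -48378$)
$Z = -48373$ ($Z = 5 - 48378 = -48373$)
$S = - \frac{1}{4766}$ ($S = \frac{1}{43607 - 48373} = \frac{1}{-4766} = - \frac{1}{4766} \approx -0.00020982$)
$h = -84$ ($h = 3 \left(-20 - 8\right) = 3 \left(-28\right) = -84$)
$\frac{S + \left(91 h - 49\right)}{-29463 + 35721} = \frac{- \frac{1}{4766} + \left(91 \left(-84\right) - 49\right)}{-29463 + 35721} = \frac{- \frac{1}{4766} - 7693}{6258} = \left(- \frac{1}{4766} - 7693\right) \frac{1}{6258} = \left(- \frac{36664839}{4766}\right) \frac{1}{6258} = - \frac{12221613}{9941876}$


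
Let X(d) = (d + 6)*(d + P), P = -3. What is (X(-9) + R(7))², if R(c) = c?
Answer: 1849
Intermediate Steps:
X(d) = (-3 + d)*(6 + d) (X(d) = (d + 6)*(d - 3) = (6 + d)*(-3 + d) = (-3 + d)*(6 + d))
(X(-9) + R(7))² = ((-18 + (-9)² + 3*(-9)) + 7)² = ((-18 + 81 - 27) + 7)² = (36 + 7)² = 43² = 1849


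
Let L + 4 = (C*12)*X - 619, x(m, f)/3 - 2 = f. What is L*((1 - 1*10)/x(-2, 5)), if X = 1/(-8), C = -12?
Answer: 1815/7 ≈ 259.29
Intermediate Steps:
x(m, f) = 6 + 3*f
X = -⅛ ≈ -0.12500
L = -605 (L = -4 + (-12*12*(-⅛) - 619) = -4 + (-144*(-⅛) - 619) = -4 + (18 - 619) = -4 - 601 = -605)
L*((1 - 1*10)/x(-2, 5)) = -605*(1 - 1*10)/(6 + 3*5) = -605*(1 - 10)/(6 + 15) = -(-5445)/21 = -605*(-3/7) = 1815/7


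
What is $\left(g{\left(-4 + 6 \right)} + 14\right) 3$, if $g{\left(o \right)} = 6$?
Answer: $60$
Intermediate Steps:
$\left(g{\left(-4 + 6 \right)} + 14\right) 3 = \left(6 + 14\right) 3 = 20 \cdot 3 = 60$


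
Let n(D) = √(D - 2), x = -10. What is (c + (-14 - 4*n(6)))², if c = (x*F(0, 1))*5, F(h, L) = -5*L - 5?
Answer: 228484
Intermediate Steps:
F(h, L) = -5 - 5*L
c = 500 (c = -10*(-5 - 5*1)*5 = -10*(-5 - 5)*5 = -10*(-10)*5 = 100*5 = 500)
n(D) = √(-2 + D)
(c + (-14 - 4*n(6)))² = (500 + (-14 - 4*√(-2 + 6)))² = (500 + (-14 - 4*√4))² = (500 + (-14 - 4*2))² = (500 + (-14 - 8))² = (500 - 22)² = 478² = 228484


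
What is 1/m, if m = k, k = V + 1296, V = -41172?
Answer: -1/39876 ≈ -2.5078e-5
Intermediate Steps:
k = -39876 (k = -41172 + 1296 = -39876)
m = -39876
1/m = 1/(-39876) = -1/39876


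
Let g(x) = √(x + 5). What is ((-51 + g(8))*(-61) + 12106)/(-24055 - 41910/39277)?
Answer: -597678109/944850145 + 2395897*√13/944850145 ≈ -0.62342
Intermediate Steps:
g(x) = √(5 + x)
((-51 + g(8))*(-61) + 12106)/(-24055 - 41910/39277) = ((-51 + √(5 + 8))*(-61) + 12106)/(-24055 - 41910/39277) = ((-51 + √13)*(-61) + 12106)/(-24055 - 41910*1/39277) = ((3111 - 61*√13) + 12106)/(-24055 - 41910/39277) = (15217 - 61*√13)/(-944850145/39277) = (15217 - 61*√13)*(-39277/944850145) = -597678109/944850145 + 2395897*√13/944850145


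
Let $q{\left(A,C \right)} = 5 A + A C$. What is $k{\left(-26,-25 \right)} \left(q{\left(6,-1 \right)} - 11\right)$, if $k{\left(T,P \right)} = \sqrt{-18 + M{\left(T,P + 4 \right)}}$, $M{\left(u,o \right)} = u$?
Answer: $26 i \sqrt{11} \approx 86.232 i$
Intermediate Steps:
$k{\left(T,P \right)} = \sqrt{-18 + T}$
$k{\left(-26,-25 \right)} \left(q{\left(6,-1 \right)} - 11\right) = \sqrt{-18 - 26} \left(6 \left(5 - 1\right) - 11\right) = \sqrt{-44} \left(6 \cdot 4 - 11\right) = 2 i \sqrt{11} \left(24 - 11\right) = 2 i \sqrt{11} \cdot 13 = 26 i \sqrt{11}$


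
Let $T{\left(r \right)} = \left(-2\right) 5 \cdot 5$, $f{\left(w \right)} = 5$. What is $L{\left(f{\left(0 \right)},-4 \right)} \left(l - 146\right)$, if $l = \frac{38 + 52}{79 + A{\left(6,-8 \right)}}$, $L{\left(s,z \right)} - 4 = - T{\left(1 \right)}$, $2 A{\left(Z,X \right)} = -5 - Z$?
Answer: $- \frac{383076}{49} \approx -7817.9$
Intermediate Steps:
$T{\left(r \right)} = -50$ ($T{\left(r \right)} = \left(-10\right) 5 = -50$)
$A{\left(Z,X \right)} = - \frac{5}{2} - \frac{Z}{2}$ ($A{\left(Z,X \right)} = \frac{-5 - Z}{2} = - \frac{5}{2} - \frac{Z}{2}$)
$L{\left(s,z \right)} = 54$ ($L{\left(s,z \right)} = 4 - -50 = 4 + 50 = 54$)
$l = \frac{60}{49}$ ($l = \frac{38 + 52}{79 - \frac{11}{2}} = \frac{90}{79 - \frac{11}{2}} = \frac{90}{\frac{147}{2}} = 90 \cdot \frac{2}{147} = \frac{60}{49} \approx 1.2245$)
$L{\left(f{\left(0 \right)},-4 \right)} \left(l - 146\right) = 54 \left(\frac{60}{49} - 146\right) = 54 \left(- \frac{7094}{49}\right) = - \frac{383076}{49}$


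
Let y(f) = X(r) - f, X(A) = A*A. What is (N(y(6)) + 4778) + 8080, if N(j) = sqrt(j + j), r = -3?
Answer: 12858 + sqrt(6) ≈ 12860.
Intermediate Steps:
X(A) = A**2
y(f) = 9 - f (y(f) = (-3)**2 - f = 9 - f)
N(j) = sqrt(2)*sqrt(j) (N(j) = sqrt(2*j) = sqrt(2)*sqrt(j))
(N(y(6)) + 4778) + 8080 = (sqrt(2)*sqrt(9 - 1*6) + 4778) + 8080 = (sqrt(2)*sqrt(9 - 6) + 4778) + 8080 = (sqrt(2)*sqrt(3) + 4778) + 8080 = (sqrt(6) + 4778) + 8080 = (4778 + sqrt(6)) + 8080 = 12858 + sqrt(6)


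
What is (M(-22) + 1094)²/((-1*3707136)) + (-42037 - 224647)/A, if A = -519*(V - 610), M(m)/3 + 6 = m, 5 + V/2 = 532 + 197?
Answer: 22707080201/67179791808 ≈ 0.33800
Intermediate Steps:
V = 1448 (V = -10 + 2*(532 + 197) = -10 + 2*729 = -10 + 1458 = 1448)
M(m) = -18 + 3*m
A = -434922 (A = -519*(1448 - 610) = -519*838 = -434922)
(M(-22) + 1094)²/((-1*3707136)) + (-42037 - 224647)/A = ((-18 + 3*(-22)) + 1094)²/((-1*3707136)) + (-42037 - 224647)/(-434922) = ((-18 - 66) + 1094)²/(-3707136) - 266684*(-1/434922) = (-84 + 1094)²*(-1/3707136) + 133342/217461 = 1010²*(-1/3707136) + 133342/217461 = 1020100*(-1/3707136) + 133342/217461 = -255025/926784 + 133342/217461 = 22707080201/67179791808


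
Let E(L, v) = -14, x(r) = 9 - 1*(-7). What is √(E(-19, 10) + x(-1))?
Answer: √2 ≈ 1.4142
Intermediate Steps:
x(r) = 16 (x(r) = 9 + 7 = 16)
√(E(-19, 10) + x(-1)) = √(-14 + 16) = √2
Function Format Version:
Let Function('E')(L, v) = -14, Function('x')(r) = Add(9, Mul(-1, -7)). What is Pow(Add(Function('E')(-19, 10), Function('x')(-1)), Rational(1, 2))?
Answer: Pow(2, Rational(1, 2)) ≈ 1.4142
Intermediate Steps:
Function('x')(r) = 16 (Function('x')(r) = Add(9, 7) = 16)
Pow(Add(Function('E')(-19, 10), Function('x')(-1)), Rational(1, 2)) = Pow(Add(-14, 16), Rational(1, 2)) = Pow(2, Rational(1, 2))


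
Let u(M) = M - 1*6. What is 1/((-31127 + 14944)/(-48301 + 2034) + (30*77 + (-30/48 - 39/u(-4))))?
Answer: 1850680/4281779097 ≈ 0.00043222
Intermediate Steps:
u(M) = -6 + M (u(M) = M - 6 = -6 + M)
1/((-31127 + 14944)/(-48301 + 2034) + (30*77 + (-30/48 - 39/u(-4)))) = 1/((-31127 + 14944)/(-48301 + 2034) + (30*77 + (-30/48 - 39/(-6 - 4)))) = 1/(-16183/(-46267) + (2310 + (-30*1/48 - 39/(-10)))) = 1/(-16183*(-1/46267) + (2310 + (-5/8 - 39*(-⅒)))) = 1/(16183/46267 + (2310 + (-5/8 + 39/10))) = 1/(16183/46267 + (2310 + 131/40)) = 1/(16183/46267 + 92531/40) = 1/(4281779097/1850680) = 1850680/4281779097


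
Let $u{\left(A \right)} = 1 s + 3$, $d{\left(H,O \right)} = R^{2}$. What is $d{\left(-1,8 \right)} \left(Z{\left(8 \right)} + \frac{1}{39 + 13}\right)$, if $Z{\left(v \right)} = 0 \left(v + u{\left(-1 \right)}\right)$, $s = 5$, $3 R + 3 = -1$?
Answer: $\frac{4}{117} \approx 0.034188$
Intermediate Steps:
$R = - \frac{4}{3}$ ($R = -1 + \frac{1}{3} \left(-1\right) = -1 - \frac{1}{3} = - \frac{4}{3} \approx -1.3333$)
$d{\left(H,O \right)} = \frac{16}{9}$ ($d{\left(H,O \right)} = \left(- \frac{4}{3}\right)^{2} = \frac{16}{9}$)
$u{\left(A \right)} = 8$ ($u{\left(A \right)} = 1 \cdot 5 + 3 = 5 + 3 = 8$)
$Z{\left(v \right)} = 0$ ($Z{\left(v \right)} = 0 \left(v + 8\right) = 0 \left(8 + v\right) = 0$)
$d{\left(-1,8 \right)} \left(Z{\left(8 \right)} + \frac{1}{39 + 13}\right) = \frac{16 \left(0 + \frac{1}{39 + 13}\right)}{9} = \frac{16 \left(0 + \frac{1}{52}\right)}{9} = \frac{16}{9} \cdot \frac{1}{52} = \frac{4}{117}$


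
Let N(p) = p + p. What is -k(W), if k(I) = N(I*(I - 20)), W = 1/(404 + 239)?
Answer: 25718/413449 ≈ 0.062204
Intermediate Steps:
W = 1/643 ≈ 0.0015552
N(p) = 2*p
k(I) = 2*I*(-20 + I) (k(I) = 2*(I*(I - 20)) = 2*(I*(-20 + I)) = 2*I*(-20 + I))
-k(W) = -2*(-20 + 1/643)/643 = -2*(-12859)/(643*643) = -1*(-25718/413449) = 25718/413449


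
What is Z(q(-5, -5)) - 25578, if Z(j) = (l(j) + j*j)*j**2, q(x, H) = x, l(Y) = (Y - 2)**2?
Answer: -23728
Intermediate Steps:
l(Y) = (-2 + Y)**2
Z(j) = j**2*(j**2 + (-2 + j)**2) (Z(j) = ((-2 + j)**2 + j*j)*j**2 = ((-2 + j)**2 + j**2)*j**2 = (j**2 + (-2 + j)**2)*j**2 = j**2*(j**2 + (-2 + j)**2))
Z(q(-5, -5)) - 25578 = (-5)**2*((-5)**2 + (-2 - 5)**2) - 25578 = 25*(25 + (-7)**2) - 25578 = 25*(25 + 49) - 25578 = 25*74 - 25578 = 1850 - 25578 = -23728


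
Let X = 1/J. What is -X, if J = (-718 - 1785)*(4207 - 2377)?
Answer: 1/4580490 ≈ 2.1832e-7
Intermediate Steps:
J = -4580490 (J = -2503*1830 = -4580490)
X = -1/4580490 (X = 1/(-4580490) = -1/4580490 ≈ -2.1832e-7)
-X = -1*(-1/4580490) = 1/4580490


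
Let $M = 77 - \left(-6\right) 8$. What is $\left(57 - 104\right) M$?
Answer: $-5875$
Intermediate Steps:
$M = 125$ ($M = 77 - -48 = 77 + 48 = 125$)
$\left(57 - 104\right) M = \left(57 - 104\right) 125 = \left(-47\right) 125 = -5875$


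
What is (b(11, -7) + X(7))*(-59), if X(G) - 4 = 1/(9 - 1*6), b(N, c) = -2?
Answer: -413/3 ≈ -137.67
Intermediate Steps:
X(G) = 13/3 (X(G) = 4 + 1/(9 - 1*6) = 4 + 1/(9 - 6) = 4 + 1/3 = 13/3)
(b(11, -7) + X(7))*(-59) = (-2 + 13/3)*(-59) = (7/3)*(-59) = -413/3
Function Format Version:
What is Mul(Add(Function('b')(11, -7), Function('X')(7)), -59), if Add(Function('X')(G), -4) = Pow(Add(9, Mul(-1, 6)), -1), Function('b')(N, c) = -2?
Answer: Rational(-413, 3) ≈ -137.67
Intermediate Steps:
Function('X')(G) = Rational(13, 3) (Function('X')(G) = Add(4, Pow(Add(9, Mul(-1, 6)), -1)) = Add(4, Pow(Add(9, -6), -1)) = Add(4, Pow(3, -1)) = Add(4, Rational(1, 3)) = Rational(13, 3))
Mul(Add(Function('b')(11, -7), Function('X')(7)), -59) = Mul(Add(-2, Rational(13, 3)), -59) = Mul(Rational(7, 3), -59) = Rational(-413, 3)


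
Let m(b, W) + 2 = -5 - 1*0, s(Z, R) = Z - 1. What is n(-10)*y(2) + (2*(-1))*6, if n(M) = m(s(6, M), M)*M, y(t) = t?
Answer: 128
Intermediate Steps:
s(Z, R) = -1 + Z
m(b, W) = -7 (m(b, W) = -2 + (-5 - 1*0) = -2 + (-5 + 0) = -2 - 5 = -7)
n(M) = -7*M
n(-10)*y(2) + (2*(-1))*6 = -7*(-10)*2 + (2*(-1))*6 = 70*2 - 2*6 = 140 - 12 = 128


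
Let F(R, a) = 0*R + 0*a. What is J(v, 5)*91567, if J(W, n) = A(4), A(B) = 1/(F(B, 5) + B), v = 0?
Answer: 91567/4 ≈ 22892.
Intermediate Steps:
F(R, a) = 0 (F(R, a) = 0 + 0 = 0)
A(B) = 1/B (A(B) = 1/(0 + B) = 1/B)
J(W, n) = ¼ (J(W, n) = 1/4 = ¼)
J(v, 5)*91567 = (¼)*91567 = 91567/4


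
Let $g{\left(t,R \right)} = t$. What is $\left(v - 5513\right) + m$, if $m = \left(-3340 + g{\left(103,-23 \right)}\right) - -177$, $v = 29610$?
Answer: $21037$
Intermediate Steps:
$m = -3060$ ($m = \left(-3340 + 103\right) - -177 = -3237 + \left(-30 + 207\right) = -3237 + 177 = -3060$)
$\left(v - 5513\right) + m = \left(29610 - 5513\right) - 3060 = 24097 - 3060 = 21037$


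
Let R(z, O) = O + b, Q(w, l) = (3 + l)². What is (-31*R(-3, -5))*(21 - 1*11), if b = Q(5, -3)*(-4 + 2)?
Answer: 1550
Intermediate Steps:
b = 0 (b = (3 - 3)²*(-4 + 2) = 0²*(-2) = 0*(-2) = 0)
R(z, O) = O (R(z, O) = O + 0 = O)
(-31*R(-3, -5))*(21 - 1*11) = (-31*(-5))*(21 - 1*11) = 155*(21 - 11) = 155*10 = 1550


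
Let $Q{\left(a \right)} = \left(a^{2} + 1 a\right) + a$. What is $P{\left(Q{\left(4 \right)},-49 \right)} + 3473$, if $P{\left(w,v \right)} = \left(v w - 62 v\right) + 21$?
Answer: $5356$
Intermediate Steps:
$Q{\left(a \right)} = a^{2} + 2 a$ ($Q{\left(a \right)} = \left(a^{2} + a\right) + a = \left(a + a^{2}\right) + a = a^{2} + 2 a$)
$P{\left(w,v \right)} = 21 - 62 v + v w$ ($P{\left(w,v \right)} = \left(- 62 v + v w\right) + 21 = 21 - 62 v + v w$)
$P{\left(Q{\left(4 \right)},-49 \right)} + 3473 = \left(21 - -3038 - 49 \cdot 4 \left(2 + 4\right)\right) + 3473 = \left(21 + 3038 - 49 \cdot 4 \cdot 6\right) + 3473 = \left(21 + 3038 - 1176\right) + 3473 = 1883 + 3473 = 5356$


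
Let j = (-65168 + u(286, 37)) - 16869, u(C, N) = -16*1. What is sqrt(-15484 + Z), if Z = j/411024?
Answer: I*sqrt(18166055326549)/34252 ≈ 124.44*I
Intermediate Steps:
u(C, N) = -16
j = -82053 (j = (-65168 - 16) - 16869 = -65184 - 16869 = -82053)
Z = -27351/137008 (Z = -82053/411024 = -82053*1/411024 = -27351/137008 ≈ -0.19963)
sqrt(-15484 + Z) = sqrt(-15484 - 27351/137008) = sqrt(-2121459223/137008) = I*sqrt(18166055326549)/34252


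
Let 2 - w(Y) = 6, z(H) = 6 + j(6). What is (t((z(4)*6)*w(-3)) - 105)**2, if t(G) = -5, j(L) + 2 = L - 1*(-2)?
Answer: 12100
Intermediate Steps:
j(L) = L (j(L) = -2 + (L - 1*(-2)) = -2 + (L + 2) = -2 + (2 + L) = L)
z(H) = 12 (z(H) = 6 + 6 = 12)
w(Y) = -4 (w(Y) = 2 - 1*6 = 2 - 6 = -4)
(t((z(4)*6)*w(-3)) - 105)**2 = (-5 - 105)**2 = (-110)**2 = 12100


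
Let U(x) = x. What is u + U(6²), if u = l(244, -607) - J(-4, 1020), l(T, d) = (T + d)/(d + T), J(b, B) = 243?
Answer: -206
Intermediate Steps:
l(T, d) = 1 (l(T, d) = (T + d)/(T + d) = 1)
u = -242 (u = 1 - 1*243 = 1 - 243 = -242)
u + U(6²) = -242 + 6² = -242 + 36 = -206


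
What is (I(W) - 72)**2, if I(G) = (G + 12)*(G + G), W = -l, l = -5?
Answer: 9604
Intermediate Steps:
W = 5 (W = -1*(-5) = 5)
I(G) = 2*G*(12 + G) (I(G) = (12 + G)*(2*G) = 2*G*(12 + G))
(I(W) - 72)**2 = (2*5*(12 + 5) - 72)**2 = (2*5*17 - 72)**2 = (170 - 72)**2 = 98**2 = 9604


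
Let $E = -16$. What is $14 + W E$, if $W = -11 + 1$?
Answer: $174$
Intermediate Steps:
$W = -10$
$14 + W E = 14 - -160 = 14 + 160 = 174$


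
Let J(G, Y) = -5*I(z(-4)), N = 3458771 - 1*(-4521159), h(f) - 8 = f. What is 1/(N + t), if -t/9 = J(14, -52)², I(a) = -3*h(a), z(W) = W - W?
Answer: 1/7850330 ≈ 1.2738e-7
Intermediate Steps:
h(f) = 8 + f
z(W) = 0
I(a) = -24 - 3*a (I(a) = -3*(8 + a) = -24 - 3*a)
N = 7979930 (N = 3458771 + 4521159 = 7979930)
J(G, Y) = 120 (J(G, Y) = -5*(-24 - 3*0) = -5*(-24 + 0) = -5*(-24) = 120)
t = -129600 (t = -9*120² = -9*14400 = -129600)
1/(N + t) = 1/(7979930 - 129600) = 1/7850330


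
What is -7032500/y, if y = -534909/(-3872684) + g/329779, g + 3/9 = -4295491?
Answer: 26944247154597510000/49376036410883 ≈ 5.4570e+5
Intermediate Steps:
g = -12886474/3 (g = -⅓ - 4295491 = -12886474/3 ≈ -4.2955e+6)
y = -49376036410883/3831389570508 (y = -534909/(-3872684) - 12886474/3/329779 = -534909*(-1/3872684) - 12886474/3*1/329779 = 534909/3872684 - 12886474/989337 = -49376036410883/3831389570508 ≈ -12.887)
-7032500/y = -7032500/(-49376036410883/3831389570508) = -7032500*(-3831389570508/49376036410883) = 26944247154597510000/49376036410883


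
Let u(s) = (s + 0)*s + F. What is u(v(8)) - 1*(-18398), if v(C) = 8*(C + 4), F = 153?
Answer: 27767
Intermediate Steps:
v(C) = 32 + 8*C (v(C) = 8*(4 + C) = 32 + 8*C)
u(s) = 153 + s² (u(s) = (s + 0)*s + 153 = s*s + 153 = s² + 153 = 153 + s²)
u(v(8)) - 1*(-18398) = (153 + (32 + 8*8)²) - 1*(-18398) = (153 + (32 + 64)²) + 18398 = (153 + 96²) + 18398 = (153 + 9216) + 18398 = 9369 + 18398 = 27767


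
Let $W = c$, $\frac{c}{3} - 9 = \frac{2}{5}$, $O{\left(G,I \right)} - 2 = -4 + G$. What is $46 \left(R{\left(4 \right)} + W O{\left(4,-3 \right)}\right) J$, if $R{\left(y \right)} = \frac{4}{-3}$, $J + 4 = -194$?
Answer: $- \frac{2507736}{5} \approx -5.0155 \cdot 10^{5}$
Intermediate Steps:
$J = -198$ ($J = -4 - 194 = -198$)
$O{\left(G,I \right)} = -2 + G$ ($O{\left(G,I \right)} = 2 + \left(-4 + G\right) = -2 + G$)
$c = \frac{141}{5}$ ($c = 27 + 3 \cdot \frac{2}{5} = 27 + \frac{6}{5} = \frac{141}{5} \approx 28.2$)
$R{\left(y \right)} = - \frac{4}{3}$ ($R{\left(y \right)} = 4 \left(- \frac{1}{3}\right) = - \frac{4}{3}$)
$W = \frac{141}{5} \approx 28.2$
$46 \left(R{\left(4 \right)} + W O{\left(4,-3 \right)}\right) J = 46 \left(- \frac{4}{3} + \frac{141 \left(-2 + 4\right)}{5}\right) \left(-198\right) = 46 \left(- \frac{4}{3} + \frac{141}{5} \cdot 2\right) \left(-198\right) = 46 \left(- \frac{4}{3} + \frac{282}{5}\right) \left(-198\right) = 46 \cdot \frac{826}{15} \left(-198\right) = \frac{37996}{15} \left(-198\right) = - \frac{2507736}{5}$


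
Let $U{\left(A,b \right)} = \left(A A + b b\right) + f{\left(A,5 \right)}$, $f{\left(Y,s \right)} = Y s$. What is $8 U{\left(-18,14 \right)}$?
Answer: $3440$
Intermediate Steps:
$U{\left(A,b \right)} = A^{2} + b^{2} + 5 A$ ($U{\left(A,b \right)} = \left(A A + b b\right) + A 5 = \left(A^{2} + b^{2}\right) + 5 A = A^{2} + b^{2} + 5 A$)
$8 U{\left(-18,14 \right)} = 8 \left(\left(-18\right)^{2} + 14^{2} + 5 \left(-18\right)\right) = 8 \left(324 + 196 - 90\right) = 8 \cdot 430 = 3440$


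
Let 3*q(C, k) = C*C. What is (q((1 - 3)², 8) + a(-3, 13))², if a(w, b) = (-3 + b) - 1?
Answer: 1849/9 ≈ 205.44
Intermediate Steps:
a(w, b) = -4 + b
q(C, k) = C²/3 (q(C, k) = (C*C)/3 = C²/3)
(q((1 - 3)², 8) + a(-3, 13))² = (((1 - 3)²)²/3 + (-4 + 13))² = (((-2)²)²/3 + 9)² = ((⅓)*4² + 9)² = ((⅓)*16 + 9)² = (16/3 + 9)² = (43/3)² = 1849/9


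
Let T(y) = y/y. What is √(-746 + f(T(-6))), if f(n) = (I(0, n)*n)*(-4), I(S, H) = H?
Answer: 5*I*√30 ≈ 27.386*I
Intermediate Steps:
T(y) = 1
f(n) = -4*n² (f(n) = (n*n)*(-4) = n²*(-4) = -4*n²)
√(-746 + f(T(-6))) = √(-746 - 4*1²) = √(-746 - 4*1) = √(-746 - 4) = √(-750) = 5*I*√30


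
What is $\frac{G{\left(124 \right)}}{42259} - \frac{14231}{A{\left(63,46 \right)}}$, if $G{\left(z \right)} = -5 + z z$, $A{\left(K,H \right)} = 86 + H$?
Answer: $- \frac{599358857}{5578188} \approx -107.45$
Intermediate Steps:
$G{\left(z \right)} = -5 + z^{2}$
$\frac{G{\left(124 \right)}}{42259} - \frac{14231}{A{\left(63,46 \right)}} = \frac{-5 + 124^{2}}{42259} - \frac{14231}{86 + 46} = \left(-5 + 15376\right) \frac{1}{42259} - \frac{14231}{132} = 15371 \cdot \frac{1}{42259} - \frac{14231}{132} = \frac{15371}{42259} - \frac{14231}{132} = - \frac{599358857}{5578188}$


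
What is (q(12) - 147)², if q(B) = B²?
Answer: 9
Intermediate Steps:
(q(12) - 147)² = (12² - 147)² = (144 - 147)² = (-3)² = 9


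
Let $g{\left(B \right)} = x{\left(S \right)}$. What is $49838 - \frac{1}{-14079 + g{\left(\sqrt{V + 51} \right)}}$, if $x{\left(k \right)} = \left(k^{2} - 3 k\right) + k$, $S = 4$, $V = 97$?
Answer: $\frac{701270499}{14071} \approx 49838.0$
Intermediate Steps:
$x{\left(k \right)} = k^{2} - 2 k$
$g{\left(B \right)} = 8$ ($g{\left(B \right)} = 4 \left(-2 + 4\right) = 4 \cdot 2 = 8$)
$49838 - \frac{1}{-14079 + g{\left(\sqrt{V + 51} \right)}} = 49838 - \frac{1}{-14079 + 8} = 49838 - \frac{1}{-14071} = 49838 - - \frac{1}{14071} = 49838 + \frac{1}{14071} = \frac{701270499}{14071}$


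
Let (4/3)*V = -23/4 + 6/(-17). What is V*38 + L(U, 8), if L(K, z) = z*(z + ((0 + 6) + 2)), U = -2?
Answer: -6247/136 ≈ -45.934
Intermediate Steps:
V = -1245/272 (V = 3*(-23/4 + 6/(-17))/4 = 3*(-23*¼ + 6*(-1/17))/4 = 3*(-23/4 - 6/17)/4 = (¾)*(-415/68) = -1245/272 ≈ -4.5772)
L(K, z) = z*(8 + z) (L(K, z) = z*(z + (6 + 2)) = z*(z + 8) = z*(8 + z))
V*38 + L(U, 8) = -1245/272*38 + 8*(8 + 8) = -23655/136 + 8*16 = -23655/136 + 128 = -6247/136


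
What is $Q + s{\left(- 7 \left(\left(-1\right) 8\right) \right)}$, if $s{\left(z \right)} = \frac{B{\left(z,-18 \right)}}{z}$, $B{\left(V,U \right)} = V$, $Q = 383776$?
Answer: $383777$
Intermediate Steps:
$s{\left(z \right)} = 1$ ($s{\left(z \right)} = \frac{z}{z} = 1$)
$Q + s{\left(- 7 \left(\left(-1\right) 8\right) \right)} = 383776 + 1 = 383777$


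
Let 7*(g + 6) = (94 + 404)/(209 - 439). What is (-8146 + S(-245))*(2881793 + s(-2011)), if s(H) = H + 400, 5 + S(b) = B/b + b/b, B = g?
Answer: -4629543115398122/197225 ≈ -2.3473e+10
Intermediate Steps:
g = -5079/805 (g = -6 + ((94 + 404)/(209 - 439))/7 = -6 + (498/(-230))/7 = -6 + (498*(-1/230))/7 = -6 + (1/7)*(-249/115) = -6 - 249/805 = -5079/805 ≈ -6.3093)
B = -5079/805 ≈ -6.3093
S(b) = -4 - 5079/(805*b) (S(b) = -5 + (-5079/(805*b) + b/b) = -5 + (-5079/(805*b) + 1) = -5 + (1 - 5079/(805*b)) = -4 - 5079/(805*b))
s(H) = 400 + H
(-8146 + S(-245))*(2881793 + s(-2011)) = (-8146 + (-4 - 5079/805/(-245)))*(2881793 + (400 - 2011)) = (-8146 + (-4 - 5079/805*(-1/245)))*(2881793 - 1611) = (-8146 + (-4 + 5079/197225))*2880182 = (-8146 - 783821/197225)*2880182 = -1607378671/197225*2880182 = -4629543115398122/197225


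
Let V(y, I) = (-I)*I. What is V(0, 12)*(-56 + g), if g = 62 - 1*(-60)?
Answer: -9504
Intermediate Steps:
g = 122 (g = 62 + 60 = 122)
V(y, I) = -I²
V(0, 12)*(-56 + g) = (-1*12²)*(-56 + 122) = -1*144*66 = -144*66 = -9504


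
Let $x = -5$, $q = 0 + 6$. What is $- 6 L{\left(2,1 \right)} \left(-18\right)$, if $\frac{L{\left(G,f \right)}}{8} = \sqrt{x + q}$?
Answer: $864$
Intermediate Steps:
$q = 6$
$L{\left(G,f \right)} = 8$ ($L{\left(G,f \right)} = 8 \sqrt{-5 + 6} = 8 \sqrt{1} = 8 \cdot 1 = 8$)
$- 6 L{\left(2,1 \right)} \left(-18\right) = \left(-6\right) 8 \left(-18\right) = \left(-48\right) \left(-18\right) = 864$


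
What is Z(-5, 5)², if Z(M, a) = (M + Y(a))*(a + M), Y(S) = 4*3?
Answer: 0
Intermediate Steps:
Y(S) = 12
Z(M, a) = (12 + M)*(M + a) (Z(M, a) = (M + 12)*(a + M) = (12 + M)*(M + a))
Z(-5, 5)² = ((-5)² + 12*(-5) + 12*5 - 5*5)² = (25 - 60 + 60 - 25)² = 0² = 0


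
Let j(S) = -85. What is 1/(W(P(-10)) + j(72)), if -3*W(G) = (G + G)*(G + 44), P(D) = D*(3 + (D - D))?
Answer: 1/195 ≈ 0.0051282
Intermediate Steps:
P(D) = 3*D (P(D) = D*(3 + 0) = D*3 = 3*D)
W(G) = -2*G*(44 + G)/3 (W(G) = -(G + G)*(G + 44)/3 = -2*G*(44 + G)/3)
1/(W(P(-10)) + j(72)) = 1/(-2*3*(-10)*(44 + 3*(-10))/3 - 85) = 1/(-⅔*(-30)*(44 - 30) - 85) = 1/(-⅔*(-30)*14 - 85) = 1/(280 - 85) = 1/195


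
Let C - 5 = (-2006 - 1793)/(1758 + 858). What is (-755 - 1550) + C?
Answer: -6020599/2616 ≈ -2301.5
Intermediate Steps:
C = 9281/2616 (C = 5 + (-2006 - 1793)/(1758 + 858) = 5 - 3799/2616 = 9281/2616 ≈ 3.5478)
(-755 - 1550) + C = (-755 - 1550) + 9281/2616 = -2305 + 9281/2616 = -6020599/2616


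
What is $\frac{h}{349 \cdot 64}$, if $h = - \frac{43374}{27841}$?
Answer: $- \frac{21687}{310928288} \approx -6.9749 \cdot 10^{-5}$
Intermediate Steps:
$h = - \frac{43374}{27841}$ ($h = \left(-43374\right) \frac{1}{27841} = - \frac{43374}{27841} \approx -1.5579$)
$\frac{h}{349 \cdot 64} = - \frac{43374}{27841 \cdot 349 \cdot 64} = - \frac{43374}{27841 \cdot 22336} = \left(- \frac{43374}{27841}\right) \frac{1}{22336} = - \frac{21687}{310928288}$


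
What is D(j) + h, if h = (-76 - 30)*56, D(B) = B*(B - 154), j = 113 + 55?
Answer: -3584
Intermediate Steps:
j = 168
D(B) = B*(-154 + B)
h = -5936 (h = -106*56 = -5936)
D(j) + h = 168*(-154 + 168) - 5936 = 168*14 - 5936 = 2352 - 5936 = -3584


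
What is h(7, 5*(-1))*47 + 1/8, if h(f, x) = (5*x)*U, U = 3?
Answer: -28199/8 ≈ -3524.9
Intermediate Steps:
h(f, x) = 15*x (h(f, x) = (5*x)*3 = 15*x)
h(7, 5*(-1))*47 + 1/8 = (15*(5*(-1)))*47 + 1/8 = (15*(-5))*47 + ⅛ = -75*47 + ⅛ = -3525 + ⅛ = -28199/8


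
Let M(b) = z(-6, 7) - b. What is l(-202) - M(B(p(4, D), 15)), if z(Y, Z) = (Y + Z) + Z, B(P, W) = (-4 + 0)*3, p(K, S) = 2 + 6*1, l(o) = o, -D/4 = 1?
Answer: -222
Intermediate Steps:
D = -4 (D = -4*1 = -4)
p(K, S) = 8 (p(K, S) = 2 + 6 = 8)
B(P, W) = -12 (B(P, W) = -4*3 = -12)
z(Y, Z) = Y + 2*Z
M(b) = 8 - b (M(b) = (-6 + 2*7) - b = (-6 + 14) - b = 8 - b)
l(-202) - M(B(p(4, D), 15)) = -202 - (8 - 1*(-12)) = -202 - (8 + 12) = -202 - 1*20 = -202 - 20 = -222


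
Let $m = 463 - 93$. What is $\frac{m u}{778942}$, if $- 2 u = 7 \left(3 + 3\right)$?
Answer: $- \frac{3885}{389471} \approx -0.0099751$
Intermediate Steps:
$m = 370$ ($m = 463 - 93 = 370$)
$u = -21$ ($u = - \frac{7 \left(3 + 3\right)}{2} = - \frac{7 \cdot 6}{2} = \left(- \frac{1}{2}\right) 42 = -21$)
$\frac{m u}{778942} = \frac{370 \left(-21\right)}{778942} = \left(-7770\right) \frac{1}{778942} = - \frac{3885}{389471}$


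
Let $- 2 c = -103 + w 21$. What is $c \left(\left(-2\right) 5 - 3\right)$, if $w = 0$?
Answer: $- \frac{1339}{2} \approx -669.5$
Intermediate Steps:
$c = \frac{103}{2}$ ($c = - \frac{-103 + 0 \cdot 21}{2} = - \frac{-103 + 0}{2} = \left(- \frac{1}{2}\right) \left(-103\right) = \frac{103}{2} \approx 51.5$)
$c \left(\left(-2\right) 5 - 3\right) = \frac{103 \left(\left(-2\right) 5 - 3\right)}{2} = \frac{103 \left(-10 - 3\right)}{2} = \frac{103}{2} \left(-13\right) = - \frac{1339}{2}$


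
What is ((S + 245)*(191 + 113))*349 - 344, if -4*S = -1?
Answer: 26019700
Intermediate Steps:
S = 1/4 (S = -1/4*(-1) = 1/4 ≈ 0.25000)
((S + 245)*(191 + 113))*349 - 344 = ((1/4 + 245)*(191 + 113))*349 - 344 = ((981/4)*304)*349 - 344 = 74556*349 - 344 = 26020044 - 344 = 26019700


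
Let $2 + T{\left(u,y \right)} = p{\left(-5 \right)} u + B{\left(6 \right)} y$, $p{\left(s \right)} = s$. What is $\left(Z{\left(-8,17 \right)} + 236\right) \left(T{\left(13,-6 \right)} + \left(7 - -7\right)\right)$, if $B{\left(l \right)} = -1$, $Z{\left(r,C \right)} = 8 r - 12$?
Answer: $-7520$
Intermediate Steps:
$Z{\left(r,C \right)} = -12 + 8 r$
$T{\left(u,y \right)} = -2 - y - 5 u$ ($T{\left(u,y \right)} = -2 - \left(y + 5 u\right) = -2 - y - 5 u$)
$\left(Z{\left(-8,17 \right)} + 236\right) \left(T{\left(13,-6 \right)} + \left(7 - -7\right)\right) = \left(\left(-12 + 8 \left(-8\right)\right) + 236\right) \left(\left(-2 - -6 - 65\right) + \left(7 - -7\right)\right) = \left(\left(-12 - 64\right) + 236\right) \left(\left(-2 + 6 - 65\right) + \left(7 + 7\right)\right) = \left(-76 + 236\right) \left(-61 + 14\right) = 160 \left(-47\right) = -7520$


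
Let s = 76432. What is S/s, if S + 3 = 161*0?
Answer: -3/76432 ≈ -3.9251e-5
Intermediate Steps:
S = -3 (S = -3 + 161*0 = -3 + 0 = -3)
S/s = -3/76432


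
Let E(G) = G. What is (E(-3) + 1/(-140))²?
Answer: 177241/19600 ≈ 9.0429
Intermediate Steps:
(E(-3) + 1/(-140))² = (-3 + 1/(-140))² = (-3 - 1/140)² = (-421/140)² = 177241/19600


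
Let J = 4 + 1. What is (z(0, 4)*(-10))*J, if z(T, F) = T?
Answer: 0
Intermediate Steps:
J = 5
(z(0, 4)*(-10))*J = (0*(-10))*5 = 0*5 = 0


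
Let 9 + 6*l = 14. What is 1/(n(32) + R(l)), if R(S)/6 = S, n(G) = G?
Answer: 1/37 ≈ 0.027027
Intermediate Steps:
l = ⅚ (l = -3/2 + (⅙)*14 = -3/2 + 7/3 = ⅚ ≈ 0.83333)
R(S) = 6*S
1/(n(32) + R(l)) = 1/(32 + 6*(⅚)) = 1/(32 + 5) = 1/37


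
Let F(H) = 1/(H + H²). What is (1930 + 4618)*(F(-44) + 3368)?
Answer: 10431384709/473 ≈ 2.2054e+7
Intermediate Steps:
(1930 + 4618)*(F(-44) + 3368) = (1930 + 4618)*(1/((-44)*(1 - 44)) + 3368) = 6548*(-1/44/(-43) + 3368) = 6548*(-1/44*(-1/43) + 3368) = 6548*(1/1892 + 3368) = 6548*(6372257/1892) = 10431384709/473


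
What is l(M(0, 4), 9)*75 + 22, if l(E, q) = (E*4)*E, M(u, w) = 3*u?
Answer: 22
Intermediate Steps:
l(E, q) = 4*E² (l(E, q) = (4*E)*E = 4*E²)
l(M(0, 4), 9)*75 + 22 = (4*(3*0)²)*75 + 22 = (4*0²)*75 + 22 = (4*0)*75 + 22 = 0*75 + 22 = 0 + 22 = 22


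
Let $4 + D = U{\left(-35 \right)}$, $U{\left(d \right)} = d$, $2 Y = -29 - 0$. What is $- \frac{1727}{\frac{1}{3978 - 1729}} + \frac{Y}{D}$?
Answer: $- \frac{302953765}{78} \approx -3.884 \cdot 10^{6}$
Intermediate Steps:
$Y = - \frac{29}{2}$ ($Y = \frac{-29 - 0}{2} = \frac{-29 + 0}{2} = \frac{1}{2} \left(-29\right) = - \frac{29}{2} \approx -14.5$)
$D = -39$ ($D = -4 - 35 = -39$)
$- \frac{1727}{\frac{1}{3978 - 1729}} + \frac{Y}{D} = - \frac{1727}{\frac{1}{3978 - 1729}} - \frac{29}{2 \left(-39\right)} = - \frac{1727}{\frac{1}{2249}} - - \frac{29}{78} = - 1727 \frac{1}{\frac{1}{2249}} + \frac{29}{78} = \left(-1727\right) 2249 + \frac{29}{78} = -3884023 + \frac{29}{78} = - \frac{302953765}{78}$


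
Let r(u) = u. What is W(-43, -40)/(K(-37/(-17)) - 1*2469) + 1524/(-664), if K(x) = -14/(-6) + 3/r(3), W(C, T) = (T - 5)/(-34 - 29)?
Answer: -19730289/8595314 ≈ -2.2955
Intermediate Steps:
W(C, T) = 5/63 - T/63 (W(C, T) = (-5 + T)/(-63) = (-5 + T)*(-1/63) = 5/63 - T/63)
K(x) = 10/3 (K(x) = -14/(-6) + 3/3 = -14*(-⅙) + 3*(⅓) = 7/3 + 1 = 10/3)
W(-43, -40)/(K(-37/(-17)) - 1*2469) + 1524/(-664) = (5/63 - 1/63*(-40))/(10/3 - 1*2469) + 1524/(-664) = (5/63 + 40/63)/(10/3 - 2469) + 1524*(-1/664) = 5/(7*(-7397/3)) - 381/166 = (5/7)*(-3/7397) - 381/166 = -15/51779 - 381/166 = -19730289/8595314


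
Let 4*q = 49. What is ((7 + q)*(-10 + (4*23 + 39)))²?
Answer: 86806489/16 ≈ 5.4254e+6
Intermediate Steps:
q = 49/4 (q = (¼)*49 = 49/4 ≈ 12.250)
((7 + q)*(-10 + (4*23 + 39)))² = ((7 + 49/4)*(-10 + (4*23 + 39)))² = (77*(-10 + (92 + 39))/4)² = (77*(-10 + 131)/4)² = ((77/4)*121)² = (9317/4)² = 86806489/16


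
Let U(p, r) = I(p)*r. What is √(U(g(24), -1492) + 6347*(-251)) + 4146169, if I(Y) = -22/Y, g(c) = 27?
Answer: 4146169 + I*√128942385/9 ≈ 4.1462e+6 + 1261.7*I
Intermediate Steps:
U(p, r) = -22*r/p (U(p, r) = (-22/p)*r = -22*r/p)
√(U(g(24), -1492) + 6347*(-251)) + 4146169 = √(-22*(-1492)/27 + 6347*(-251)) + 4146169 = √(-22*(-1492)*1/27 - 1593097) + 4146169 = √(32824/27 - 1593097) + 4146169 = √(-42980795/27) + 4146169 = I*√128942385/9 + 4146169 = 4146169 + I*√128942385/9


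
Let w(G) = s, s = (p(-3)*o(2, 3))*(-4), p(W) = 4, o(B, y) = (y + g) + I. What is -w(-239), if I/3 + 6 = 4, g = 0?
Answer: -48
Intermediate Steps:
I = -6 (I = -18 + 3*4 = -18 + 12 = -6)
o(B, y) = -6 + y (o(B, y) = (y + 0) - 6 = y - 6 = -6 + y)
s = 48 (s = (4*(-6 + 3))*(-4) = (4*(-3))*(-4) = -12*(-4) = 48)
w(G) = 48
-w(-239) = -1*48 = -48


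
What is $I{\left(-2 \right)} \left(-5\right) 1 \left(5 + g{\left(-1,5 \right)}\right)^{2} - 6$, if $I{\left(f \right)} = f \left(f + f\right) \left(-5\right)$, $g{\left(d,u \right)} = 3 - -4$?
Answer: $28794$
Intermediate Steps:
$g{\left(d,u \right)} = 7$ ($g{\left(d,u \right)} = 3 + 4 = 7$)
$I{\left(f \right)} = - 10 f^{2}$ ($I{\left(f \right)} = f 2 f \left(-5\right) = 2 f^{2} \left(-5\right) = - 10 f^{2}$)
$I{\left(-2 \right)} \left(-5\right) 1 \left(5 + g{\left(-1,5 \right)}\right)^{2} - 6 = - 10 \left(-2\right)^{2} \left(-5\right) 1 \left(5 + 7\right)^{2} - 6 = \left(-10\right) 4 \left(-5\right) 1 \cdot 12^{2} - 6 = \left(-40\right) \left(-5\right) 1 \cdot 144 - 6 = 200 \cdot 1 \cdot 144 - 6 = 200 \cdot 144 - 6 = 28800 - 6 = 28794$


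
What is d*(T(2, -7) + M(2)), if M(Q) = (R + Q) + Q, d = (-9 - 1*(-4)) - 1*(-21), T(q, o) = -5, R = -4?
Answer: -80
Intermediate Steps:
d = 16 (d = (-9 + 4) + 21 = -5 + 21 = 16)
M(Q) = -4 + 2*Q (M(Q) = (-4 + Q) + Q = -4 + 2*Q)
d*(T(2, -7) + M(2)) = 16*(-5 + (-4 + 2*2)) = 16*(-5 + (-4 + 4)) = 16*(-5 + 0) = 16*(-5) = -80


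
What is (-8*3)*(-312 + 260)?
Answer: 1248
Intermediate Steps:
(-8*3)*(-312 + 260) = -24*(-52) = 1248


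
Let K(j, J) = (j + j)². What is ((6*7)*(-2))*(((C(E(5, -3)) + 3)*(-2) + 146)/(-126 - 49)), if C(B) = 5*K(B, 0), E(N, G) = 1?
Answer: 48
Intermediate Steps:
K(j, J) = 4*j² (K(j, J) = (2*j)² = 4*j²)
C(B) = 20*B² (C(B) = 5*(4*B²) = 20*B²)
((6*7)*(-2))*(((C(E(5, -3)) + 3)*(-2) + 146)/(-126 - 49)) = ((6*7)*(-2))*(((20*1² + 3)*(-2) + 146)/(-126 - 49)) = (42*(-2))*(((20*1 + 3)*(-2) + 146)/(-175)) = -84*((20 + 3)*(-2) + 146)*(-1)/175 = -84*(23*(-2) + 146)*(-1)/175 = -84*(-46 + 146)*(-1)/175 = -8400*(-1)/175 = -84*(-4/7) = 48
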